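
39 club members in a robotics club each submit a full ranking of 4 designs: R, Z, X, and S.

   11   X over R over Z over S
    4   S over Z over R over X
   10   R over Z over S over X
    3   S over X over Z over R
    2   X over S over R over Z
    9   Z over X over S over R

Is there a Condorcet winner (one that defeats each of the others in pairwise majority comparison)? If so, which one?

None — there is no Condorcet winner

Head-to-head results (39 voters total):
R vs Z: R wins 23–16.
R vs X: X wins 25–14.
R vs S: R wins 21–18.
Z vs X: Z wins 23–16.
Z vs S: Z wins 30–9.
X vs S: X wins 22–17.
No candidate beats all others: R beats Z beats X beats R, a majority cycle.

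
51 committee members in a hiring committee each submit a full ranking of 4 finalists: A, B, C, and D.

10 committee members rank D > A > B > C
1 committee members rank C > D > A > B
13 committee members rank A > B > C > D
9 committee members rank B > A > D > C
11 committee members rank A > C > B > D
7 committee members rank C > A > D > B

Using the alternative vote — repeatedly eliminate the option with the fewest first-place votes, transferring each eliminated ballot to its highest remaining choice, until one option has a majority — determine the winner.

Round 1: A 24, D 10, B 9, C 8. C has the fewest and is eliminated.
Round 2: A 31, D 11, B 9. A has a majority.

A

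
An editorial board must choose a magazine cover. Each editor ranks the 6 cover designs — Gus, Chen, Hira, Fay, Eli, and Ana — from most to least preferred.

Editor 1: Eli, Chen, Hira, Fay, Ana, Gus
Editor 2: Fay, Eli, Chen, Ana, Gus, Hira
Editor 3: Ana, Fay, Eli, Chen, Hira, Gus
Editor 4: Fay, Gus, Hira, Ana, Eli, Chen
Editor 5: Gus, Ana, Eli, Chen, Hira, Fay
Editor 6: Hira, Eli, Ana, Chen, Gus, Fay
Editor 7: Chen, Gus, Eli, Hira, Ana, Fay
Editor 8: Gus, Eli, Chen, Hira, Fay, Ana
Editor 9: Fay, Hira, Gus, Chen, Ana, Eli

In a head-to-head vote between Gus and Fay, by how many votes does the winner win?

Ballots ranking Gus above Fay: 4.
Ballots ranking Fay above Gus: 5.
Fay wins 5–4, a margin of 1.

1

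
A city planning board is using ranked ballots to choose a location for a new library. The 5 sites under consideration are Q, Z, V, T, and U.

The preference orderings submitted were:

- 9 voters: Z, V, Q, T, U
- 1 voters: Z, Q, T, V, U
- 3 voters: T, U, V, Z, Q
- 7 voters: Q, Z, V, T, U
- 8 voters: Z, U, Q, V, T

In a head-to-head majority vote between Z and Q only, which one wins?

Z

Ballots ranking Z above Q: 9+1+3+8 = 21.
Ballots ranking Q above Z: 7.
Z wins the head-to-head, 21–7.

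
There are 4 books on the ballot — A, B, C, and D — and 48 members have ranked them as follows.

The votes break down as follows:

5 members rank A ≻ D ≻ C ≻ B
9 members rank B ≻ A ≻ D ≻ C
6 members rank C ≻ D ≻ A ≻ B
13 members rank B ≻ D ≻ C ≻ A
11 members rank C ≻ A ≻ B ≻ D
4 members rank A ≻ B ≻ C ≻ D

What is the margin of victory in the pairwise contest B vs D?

26

Ballots ranking B above D: 9+13+11+4 = 37.
Ballots ranking D above B: 5+6 = 11.
B wins 37–11, a margin of 26.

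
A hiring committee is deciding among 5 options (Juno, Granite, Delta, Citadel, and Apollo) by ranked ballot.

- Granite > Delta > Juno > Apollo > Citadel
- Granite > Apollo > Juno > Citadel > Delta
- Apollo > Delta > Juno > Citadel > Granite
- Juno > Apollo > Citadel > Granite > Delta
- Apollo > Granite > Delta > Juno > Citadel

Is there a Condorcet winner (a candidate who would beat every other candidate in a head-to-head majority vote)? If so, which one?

Apollo

Head-to-head results (5 voters total):
Juno vs Granite: Granite wins 3–2.
Juno vs Delta: Delta wins 3–2.
Juno vs Citadel: Juno wins 5–0.
Juno vs Apollo: Apollo wins 3–2.
Granite vs Delta: Granite wins 4–1.
Granite vs Citadel: Granite wins 3–2.
Granite vs Apollo: Apollo wins 3–2.
Delta vs Citadel: Delta wins 3–2.
Delta vs Apollo: Apollo wins 4–1.
Citadel vs Apollo: Apollo wins 5–0.
Apollo beats each rival — Juno (3–2), Granite (3–2), Delta (4–1), Citadel (5–0) — so Apollo is the Condorcet winner.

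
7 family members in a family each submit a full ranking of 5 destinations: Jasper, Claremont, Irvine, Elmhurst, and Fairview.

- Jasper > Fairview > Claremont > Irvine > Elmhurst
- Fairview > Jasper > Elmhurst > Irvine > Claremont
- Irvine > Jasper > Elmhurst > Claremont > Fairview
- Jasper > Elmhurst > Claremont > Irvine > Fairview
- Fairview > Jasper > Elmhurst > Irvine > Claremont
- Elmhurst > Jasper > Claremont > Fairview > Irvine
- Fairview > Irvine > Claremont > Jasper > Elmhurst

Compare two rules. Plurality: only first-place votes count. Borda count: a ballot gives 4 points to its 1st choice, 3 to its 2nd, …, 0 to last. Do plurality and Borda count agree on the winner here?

No

Plurality first-place counts: Jasper 2, Claremont 0, Irvine 1, Elmhurst 1, Fairview 3 → Fairview.
Borda totals: Jasper 21, Claremont 9, Irvine 11, Elmhurst 13, Fairview 16 → Jasper.
The two rules disagree: plurality picks Fairview, Borda picks Jasper.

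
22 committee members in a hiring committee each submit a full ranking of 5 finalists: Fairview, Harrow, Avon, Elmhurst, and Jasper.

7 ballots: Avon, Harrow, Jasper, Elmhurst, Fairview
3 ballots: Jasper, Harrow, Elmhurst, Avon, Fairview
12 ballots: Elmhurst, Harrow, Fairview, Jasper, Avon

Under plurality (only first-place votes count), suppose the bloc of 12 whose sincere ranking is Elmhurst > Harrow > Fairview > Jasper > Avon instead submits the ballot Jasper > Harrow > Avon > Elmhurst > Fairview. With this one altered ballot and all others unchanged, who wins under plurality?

First-place totals with the altered ballot: Fairview 0, Harrow 0, Avon 7, Elmhurst 0, Jasper 15.
The switch changes the winner from Elmhurst to Jasper.

Jasper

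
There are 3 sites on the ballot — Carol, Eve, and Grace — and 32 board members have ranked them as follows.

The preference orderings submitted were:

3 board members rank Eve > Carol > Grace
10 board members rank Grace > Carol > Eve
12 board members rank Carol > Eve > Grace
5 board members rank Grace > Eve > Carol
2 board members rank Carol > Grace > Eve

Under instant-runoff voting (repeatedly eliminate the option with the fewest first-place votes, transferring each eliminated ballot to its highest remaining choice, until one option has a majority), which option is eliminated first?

Round 1: Grace 15, Carol 14, Eve 3. Eve has the fewest and is eliminated.
Round 2: Carol 17, Grace 15. Carol has a majority.

Eve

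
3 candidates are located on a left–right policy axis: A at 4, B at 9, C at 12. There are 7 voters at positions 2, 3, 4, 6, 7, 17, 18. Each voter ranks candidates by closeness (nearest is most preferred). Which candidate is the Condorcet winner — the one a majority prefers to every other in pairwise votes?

A

With single-peaked preferences on a line, the Condorcet winner is the candidate closest to the median voter.
The median voter (position 6) is closest to A at 4.
Check: A vs B — voters closer to A: 4 of 7.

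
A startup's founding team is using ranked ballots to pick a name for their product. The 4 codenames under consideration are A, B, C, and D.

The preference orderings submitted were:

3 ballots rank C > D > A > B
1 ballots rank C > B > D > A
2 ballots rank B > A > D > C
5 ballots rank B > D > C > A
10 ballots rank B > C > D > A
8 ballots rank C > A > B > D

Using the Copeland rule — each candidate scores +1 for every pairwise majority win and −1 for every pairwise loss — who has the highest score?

B

Pairwise results:
  A vs B: B wins 18–11.
  A vs C: C wins 27–2.
  A vs D: D wins 19–10.
  B vs C: B wins 17–12.
  B vs D: B wins 26–3.
  C vs D: C wins 22–7.
Copeland scores (wins − losses):
  A: 0 − 3 = -3
  B: 3 − 0 = 3
  C: 2 − 1 = 1
  D: 1 − 2 = -1
B has the best Copeland score.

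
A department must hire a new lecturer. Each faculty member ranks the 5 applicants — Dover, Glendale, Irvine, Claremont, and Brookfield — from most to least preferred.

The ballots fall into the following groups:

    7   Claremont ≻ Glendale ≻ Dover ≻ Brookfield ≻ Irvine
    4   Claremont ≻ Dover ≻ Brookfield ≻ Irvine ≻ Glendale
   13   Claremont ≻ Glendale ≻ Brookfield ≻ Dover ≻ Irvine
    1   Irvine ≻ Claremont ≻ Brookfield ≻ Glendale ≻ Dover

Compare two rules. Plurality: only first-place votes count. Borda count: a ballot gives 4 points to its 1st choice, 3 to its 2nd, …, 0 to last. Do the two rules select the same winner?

Plurality first-place counts: Dover 0, Glendale 0, Irvine 1, Claremont 24, Brookfield 0 → Claremont.
Borda totals: Dover 39, Glendale 61, Irvine 8, Claremont 99, Brookfield 43 → Claremont.
The two rules agree on Claremont.

Yes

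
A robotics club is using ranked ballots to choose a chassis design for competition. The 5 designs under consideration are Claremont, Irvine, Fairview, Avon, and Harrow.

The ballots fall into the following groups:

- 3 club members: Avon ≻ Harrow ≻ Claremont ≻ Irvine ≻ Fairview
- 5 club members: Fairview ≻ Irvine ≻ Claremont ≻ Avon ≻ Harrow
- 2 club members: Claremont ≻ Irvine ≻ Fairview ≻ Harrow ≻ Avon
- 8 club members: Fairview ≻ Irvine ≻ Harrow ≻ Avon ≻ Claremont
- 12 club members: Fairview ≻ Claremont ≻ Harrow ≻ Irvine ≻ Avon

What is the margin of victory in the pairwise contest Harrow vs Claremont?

8

Ballots ranking Harrow above Claremont: 3+8 = 11.
Ballots ranking Claremont above Harrow: 5+2+12 = 19.
Claremont wins 19–11, a margin of 8.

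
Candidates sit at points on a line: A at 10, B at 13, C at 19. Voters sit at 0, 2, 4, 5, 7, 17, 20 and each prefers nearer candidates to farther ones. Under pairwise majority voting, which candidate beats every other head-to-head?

With single-peaked preferences on a line, the Condorcet winner is the candidate closest to the median voter.
The median voter (position 5) is closest to A at 10.
Check: A vs B — voters closer to A: 5 of 7.

A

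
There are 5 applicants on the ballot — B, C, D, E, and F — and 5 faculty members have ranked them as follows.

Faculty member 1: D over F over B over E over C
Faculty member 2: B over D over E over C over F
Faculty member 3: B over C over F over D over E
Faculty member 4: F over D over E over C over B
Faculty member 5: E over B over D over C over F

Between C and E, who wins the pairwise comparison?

E

Ballots ranking C above E: 1.
Ballots ranking E above C: 4.
E wins the head-to-head, 4–1.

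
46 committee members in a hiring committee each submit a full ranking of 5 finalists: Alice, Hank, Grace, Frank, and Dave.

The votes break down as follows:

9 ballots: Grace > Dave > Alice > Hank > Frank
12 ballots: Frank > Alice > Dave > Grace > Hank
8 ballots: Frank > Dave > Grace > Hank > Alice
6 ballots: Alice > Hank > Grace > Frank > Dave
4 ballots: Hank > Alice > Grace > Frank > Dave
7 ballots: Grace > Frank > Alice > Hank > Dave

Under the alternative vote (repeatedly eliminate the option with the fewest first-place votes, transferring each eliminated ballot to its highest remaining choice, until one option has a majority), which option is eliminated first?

Round 1: Frank 20, Grace 16, Alice 6, Hank 4, Dave 0. Dave has the fewest and is eliminated.
Round 2: Frank 20, Grace 16, Alice 6, Hank 4. Hank has the fewest and is eliminated.
Round 3: Frank 20, Grace 16, Alice 10. Alice has the fewest and is eliminated.
Round 4: Grace 26, Frank 20. Grace has a majority.

Dave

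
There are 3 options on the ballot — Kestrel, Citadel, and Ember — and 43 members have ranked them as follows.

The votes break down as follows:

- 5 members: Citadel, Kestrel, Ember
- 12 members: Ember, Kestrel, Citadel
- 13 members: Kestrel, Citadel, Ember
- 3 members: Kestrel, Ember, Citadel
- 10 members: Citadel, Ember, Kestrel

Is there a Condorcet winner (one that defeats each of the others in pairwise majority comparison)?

No

Head-to-head results (43 voters total):
Kestrel vs Citadel: Kestrel wins 28–15.
Kestrel vs Ember: Ember wins 22–21.
Citadel vs Ember: Citadel wins 28–15.
No candidate beats all others: Kestrel beats Citadel beats Ember beats Kestrel, a majority cycle.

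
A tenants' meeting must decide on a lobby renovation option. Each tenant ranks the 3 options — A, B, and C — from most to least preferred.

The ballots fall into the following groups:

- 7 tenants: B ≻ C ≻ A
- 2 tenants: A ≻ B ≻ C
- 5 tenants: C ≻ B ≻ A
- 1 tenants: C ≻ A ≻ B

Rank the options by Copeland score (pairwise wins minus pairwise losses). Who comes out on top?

Pairwise results:
  A vs B: B wins 12–3.
  A vs C: C wins 13–2.
  B vs C: B wins 9–6.
Copeland scores (wins − losses):
  A: 0 − 2 = -2
  B: 2 − 0 = 2
  C: 1 − 1 = 0
B has the best Copeland score.

B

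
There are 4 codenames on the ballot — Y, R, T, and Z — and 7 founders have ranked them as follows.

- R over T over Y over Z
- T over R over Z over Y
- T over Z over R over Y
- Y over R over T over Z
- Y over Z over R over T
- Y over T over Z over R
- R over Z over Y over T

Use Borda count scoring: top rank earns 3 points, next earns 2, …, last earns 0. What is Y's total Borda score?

11

Borda scores:
  Y: 1 + 0 + 0 + 3 + 3 + 3 + 1 = 11
  R: 3 + 2 + 1 + 2 + 1 + 0 + 3 = 12
  T: 2 + 3 + 3 + 1 + 0 + 2 + 0 = 11
  Z: 0 + 1 + 2 + 0 + 2 + 1 + 2 = 8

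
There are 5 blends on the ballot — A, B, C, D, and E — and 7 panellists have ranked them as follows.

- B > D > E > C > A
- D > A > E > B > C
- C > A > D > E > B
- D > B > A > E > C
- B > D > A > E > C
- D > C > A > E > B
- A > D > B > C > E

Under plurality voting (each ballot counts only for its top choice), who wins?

D

First-place vote totals:
  A: 1
  B: 2
  C: 1
  D: 3
  E: 0
D has the most first-place votes.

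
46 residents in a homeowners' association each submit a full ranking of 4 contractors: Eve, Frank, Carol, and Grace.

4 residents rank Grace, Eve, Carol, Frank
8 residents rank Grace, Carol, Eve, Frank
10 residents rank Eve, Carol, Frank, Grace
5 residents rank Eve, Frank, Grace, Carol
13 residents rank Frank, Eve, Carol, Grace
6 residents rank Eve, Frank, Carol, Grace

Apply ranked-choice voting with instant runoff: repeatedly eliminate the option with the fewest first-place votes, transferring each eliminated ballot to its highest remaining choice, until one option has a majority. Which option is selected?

Eve

Round 1: Eve 21, Frank 13, Grace 12, Carol 0. Carol has the fewest and is eliminated.
Round 2: Eve 21, Frank 13, Grace 12. Grace has the fewest and is eliminated.
Round 3: Eve 33, Frank 13. Eve has a majority.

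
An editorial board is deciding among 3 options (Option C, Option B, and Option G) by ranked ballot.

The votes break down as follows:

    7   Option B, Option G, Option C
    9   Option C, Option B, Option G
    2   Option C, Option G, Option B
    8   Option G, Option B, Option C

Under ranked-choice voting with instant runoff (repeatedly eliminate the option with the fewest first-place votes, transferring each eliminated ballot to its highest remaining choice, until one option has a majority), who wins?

Round 1: Option C 11, Option G 8, Option B 7. Option B has the fewest and is eliminated.
Round 2: Option G 15, Option C 11. Option G has a majority.

Option G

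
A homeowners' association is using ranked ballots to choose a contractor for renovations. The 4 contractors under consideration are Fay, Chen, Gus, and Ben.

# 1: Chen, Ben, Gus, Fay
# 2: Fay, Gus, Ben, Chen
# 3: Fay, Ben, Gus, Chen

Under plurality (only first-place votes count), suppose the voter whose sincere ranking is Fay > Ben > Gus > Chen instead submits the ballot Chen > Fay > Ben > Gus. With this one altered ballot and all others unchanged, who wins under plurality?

First-place totals with the altered ballot: Fay 1, Chen 2, Gus 0, Ben 0.
The switch changes the winner from Fay to Chen.

Chen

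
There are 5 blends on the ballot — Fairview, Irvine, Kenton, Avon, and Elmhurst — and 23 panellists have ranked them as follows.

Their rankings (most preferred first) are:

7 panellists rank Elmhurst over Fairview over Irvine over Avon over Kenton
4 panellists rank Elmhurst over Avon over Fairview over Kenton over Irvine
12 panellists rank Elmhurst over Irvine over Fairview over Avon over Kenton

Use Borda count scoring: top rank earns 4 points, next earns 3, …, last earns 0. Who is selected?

Elmhurst

Borda scores:
  Fairview: 7·3 + 4·2 + 12·2 = 53
  Irvine: 7·2 + 4·0 + 12·3 = 50
  Kenton: 7·0 + 4·1 + 12·0 = 4
  Avon: 7·1 + 4·3 + 12·1 = 31
  Elmhurst: 7·4 + 4·4 + 12·4 = 92
Elmhurst has the highest total.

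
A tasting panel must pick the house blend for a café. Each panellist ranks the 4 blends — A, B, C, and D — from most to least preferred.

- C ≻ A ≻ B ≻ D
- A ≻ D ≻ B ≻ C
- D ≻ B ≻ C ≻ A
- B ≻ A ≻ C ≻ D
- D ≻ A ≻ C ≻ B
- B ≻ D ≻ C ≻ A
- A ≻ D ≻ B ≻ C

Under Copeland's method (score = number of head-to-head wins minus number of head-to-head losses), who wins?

Pairwise results:
  A vs B: A wins 4–3.
  A vs C: A wins 4–3.
  A vs D: A wins 4–3.
  B vs C: B wins 5–2.
  B vs D: D wins 4–3.
  C vs D: D wins 5–2.
Copeland scores (wins − losses):
  A: 3 − 0 = 3
  B: 1 − 2 = -1
  C: 0 − 3 = -3
  D: 2 − 1 = 1
A has the best Copeland score.

A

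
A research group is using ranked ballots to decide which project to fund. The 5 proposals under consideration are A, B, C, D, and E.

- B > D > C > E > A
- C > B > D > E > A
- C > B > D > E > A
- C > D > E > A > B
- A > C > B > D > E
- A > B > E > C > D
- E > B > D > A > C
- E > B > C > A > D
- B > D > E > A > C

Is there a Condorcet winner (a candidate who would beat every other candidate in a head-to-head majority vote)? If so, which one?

Head-to-head results (9 voters total):
A vs B: B wins 6–3.
A vs C: C wins 5–4.
A vs D: D wins 6–3.
A vs E: E wins 7–2.
B vs C: B wins 5–4.
B vs D: B wins 8–1.
B vs E: B wins 6–3.
C vs D: C wins 6–3.
C vs E: C wins 5–4.
D vs E: D wins 6–3.
B beats each rival — A (6–3), C (5–4), D (8–1), E (6–3) — so B is the Condorcet winner.

B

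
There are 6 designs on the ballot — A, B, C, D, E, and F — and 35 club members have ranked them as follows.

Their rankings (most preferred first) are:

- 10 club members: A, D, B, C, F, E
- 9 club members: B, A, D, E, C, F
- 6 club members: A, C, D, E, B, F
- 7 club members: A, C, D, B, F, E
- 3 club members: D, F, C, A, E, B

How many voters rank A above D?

32

Ballots ranking A above D: 10+9+6+7 = 32.
Ballots ranking D above A: 3.
So 32 of 35 voters prefer A to D.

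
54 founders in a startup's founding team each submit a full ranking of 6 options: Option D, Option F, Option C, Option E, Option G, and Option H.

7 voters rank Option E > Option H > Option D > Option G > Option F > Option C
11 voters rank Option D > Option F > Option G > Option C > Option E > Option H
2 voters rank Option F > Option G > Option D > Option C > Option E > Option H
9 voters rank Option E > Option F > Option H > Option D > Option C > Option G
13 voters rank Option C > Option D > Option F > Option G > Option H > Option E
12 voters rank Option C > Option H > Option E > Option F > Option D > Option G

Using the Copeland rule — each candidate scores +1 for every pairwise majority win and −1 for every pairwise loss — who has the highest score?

Option E

Pairwise results:
  Option D vs Option F: Option D wins 31–23.
  Option D vs Option C: Option D wins 29–25.
  Option D vs Option E: Option E wins 28–26.
  Option D vs Option G: Option D wins 52–2.
  Option D vs Option H: Option H wins 28–26.
  Option F vs Option C: Option F wins 29–25.
  Option F vs Option E: Option E wins 28–26.
  Option F vs Option G: Option F wins 47–7.
  Option F vs Option H: Option F wins 35–19.
  Option C vs Option E: Option C wins 38–16.
  Option C vs Option G: Option C wins 34–20.
  Option C vs Option H: Option C wins 38–16.
  Option E vs Option G: Option E wins 28–26.
  Option E vs Option H: Option E wins 29–25.
  Option G vs Option H: Option H wins 28–26.
Copeland scores (wins − losses):
  Option D: 3 − 2 = 1
  Option F: 3 − 2 = 1
  Option C: 3 − 2 = 1
  Option E: 4 − 1 = 3
  Option G: 0 − 5 = -5
  Option H: 2 − 3 = -1
Option E has the best Copeland score.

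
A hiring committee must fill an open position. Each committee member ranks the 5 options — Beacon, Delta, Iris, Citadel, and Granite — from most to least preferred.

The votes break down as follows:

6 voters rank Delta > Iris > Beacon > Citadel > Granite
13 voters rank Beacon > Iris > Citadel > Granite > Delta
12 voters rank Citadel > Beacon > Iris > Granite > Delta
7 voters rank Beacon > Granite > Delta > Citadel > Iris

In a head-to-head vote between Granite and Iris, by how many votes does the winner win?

24

Ballots ranking Granite above Iris: 7.
Ballots ranking Iris above Granite: 6+13+12 = 31.
Iris wins 31–7, a margin of 24.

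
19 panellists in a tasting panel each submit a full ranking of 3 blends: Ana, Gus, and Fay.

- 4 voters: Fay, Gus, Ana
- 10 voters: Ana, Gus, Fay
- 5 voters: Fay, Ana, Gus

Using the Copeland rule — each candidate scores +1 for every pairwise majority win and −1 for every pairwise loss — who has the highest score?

Pairwise results:
  Ana vs Gus: Ana wins 15–4.
  Ana vs Fay: Ana wins 10–9.
  Gus vs Fay: Gus wins 10–9.
Copeland scores (wins − losses):
  Ana: 2 − 0 = 2
  Gus: 1 − 1 = 0
  Fay: 0 − 2 = -2
Ana has the best Copeland score.

Ana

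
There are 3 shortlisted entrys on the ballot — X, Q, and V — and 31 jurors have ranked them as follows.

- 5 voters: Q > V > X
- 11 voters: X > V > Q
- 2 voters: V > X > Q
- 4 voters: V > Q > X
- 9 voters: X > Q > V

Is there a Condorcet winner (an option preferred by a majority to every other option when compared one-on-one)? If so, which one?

X

Head-to-head results (31 voters total):
X vs Q: X wins 22–9.
X vs V: X wins 20–11.
Q vs V: V wins 17–14.
X beats each rival — Q (22–9), V (20–11) — so X is the Condorcet winner.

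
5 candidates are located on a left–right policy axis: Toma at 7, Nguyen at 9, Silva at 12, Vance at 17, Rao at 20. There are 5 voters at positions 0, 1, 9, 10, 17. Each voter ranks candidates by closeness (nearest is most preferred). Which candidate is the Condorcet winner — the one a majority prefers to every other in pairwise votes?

Nguyen

With single-peaked preferences on a line, the Condorcet winner is the candidate closest to the median voter.
The median voter (position 9) is closest to Nguyen at 9.
Check: Nguyen vs Rao — voters closer to Nguyen: 4 of 5.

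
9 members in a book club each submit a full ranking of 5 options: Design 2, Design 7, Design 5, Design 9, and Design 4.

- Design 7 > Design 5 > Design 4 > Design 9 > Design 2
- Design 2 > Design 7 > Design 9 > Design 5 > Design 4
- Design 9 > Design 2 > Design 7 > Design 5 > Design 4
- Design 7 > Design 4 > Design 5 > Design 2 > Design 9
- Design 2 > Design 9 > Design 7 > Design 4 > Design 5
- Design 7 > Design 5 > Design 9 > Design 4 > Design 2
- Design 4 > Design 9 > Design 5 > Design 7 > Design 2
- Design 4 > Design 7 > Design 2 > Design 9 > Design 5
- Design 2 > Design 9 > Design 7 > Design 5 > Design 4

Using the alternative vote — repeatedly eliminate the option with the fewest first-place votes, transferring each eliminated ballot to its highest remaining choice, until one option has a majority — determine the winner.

Design 7

Round 1: Design 2 3, Design 7 3, Design 4 2, Design 9 1, Design 5 0. Design 5 has the fewest and is eliminated.
Round 2: Design 2 3, Design 7 3, Design 4 2, Design 9 1. Design 9 has the fewest and is eliminated.
Round 3: Design 2 4, Design 7 3, Design 4 2. Design 4 has the fewest and is eliminated.
Round 4: Design 7 5, Design 2 4. Design 7 has a majority.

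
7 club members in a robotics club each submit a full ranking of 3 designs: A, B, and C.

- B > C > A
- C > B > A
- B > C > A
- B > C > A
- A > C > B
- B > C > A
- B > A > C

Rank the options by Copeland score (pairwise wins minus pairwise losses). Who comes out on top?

B

Pairwise results:
  A vs B: B wins 6–1.
  A vs C: C wins 5–2.
  B vs C: B wins 5–2.
Copeland scores (wins − losses):
  A: 0 − 2 = -2
  B: 2 − 0 = 2
  C: 1 − 1 = 0
B has the best Copeland score.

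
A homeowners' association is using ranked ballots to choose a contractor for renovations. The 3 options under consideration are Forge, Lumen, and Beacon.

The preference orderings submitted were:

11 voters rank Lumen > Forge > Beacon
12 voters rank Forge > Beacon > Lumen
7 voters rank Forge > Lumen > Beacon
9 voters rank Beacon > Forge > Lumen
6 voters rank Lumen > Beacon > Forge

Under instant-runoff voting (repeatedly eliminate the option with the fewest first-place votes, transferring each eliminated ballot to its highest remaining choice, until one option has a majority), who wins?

Round 1: Forge 19, Lumen 17, Beacon 9. Beacon has the fewest and is eliminated.
Round 2: Forge 28, Lumen 17. Forge has a majority.

Forge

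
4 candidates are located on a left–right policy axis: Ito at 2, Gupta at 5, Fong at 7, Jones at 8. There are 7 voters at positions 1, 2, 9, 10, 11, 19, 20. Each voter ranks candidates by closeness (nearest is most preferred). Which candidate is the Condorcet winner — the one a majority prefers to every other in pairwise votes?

Jones

With single-peaked preferences on a line, the Condorcet winner is the candidate closest to the median voter.
The median voter (position 10) is closest to Jones at 8.
Check: Jones vs Fong — voters closer to Jones: 5 of 7.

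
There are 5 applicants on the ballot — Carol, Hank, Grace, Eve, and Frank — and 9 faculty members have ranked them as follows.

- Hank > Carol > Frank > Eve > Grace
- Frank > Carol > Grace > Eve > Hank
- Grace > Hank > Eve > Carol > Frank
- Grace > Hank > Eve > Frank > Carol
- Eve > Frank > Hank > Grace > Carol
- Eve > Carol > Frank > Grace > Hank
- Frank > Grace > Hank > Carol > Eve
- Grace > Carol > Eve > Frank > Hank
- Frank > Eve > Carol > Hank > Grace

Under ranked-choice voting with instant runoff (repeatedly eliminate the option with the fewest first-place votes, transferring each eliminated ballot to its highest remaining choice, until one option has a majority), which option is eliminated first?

Carol

Round 1: Grace 3, Frank 3, Eve 2, Hank 1, Carol 0. Carol has the fewest and is eliminated.
Round 2: Grace 3, Frank 3, Eve 2, Hank 1. Hank has the fewest and is eliminated.
Round 3: Frank 4, Grace 3, Eve 2. Eve has the fewest and is eliminated.
Round 4: Frank 6, Grace 3. Frank has a majority.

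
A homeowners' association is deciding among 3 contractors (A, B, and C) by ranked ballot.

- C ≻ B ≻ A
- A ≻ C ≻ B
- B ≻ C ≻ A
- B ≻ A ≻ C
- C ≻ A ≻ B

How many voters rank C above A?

3

Ballots ranking C above A: 3.
Ballots ranking A above C: 2.
So 3 of 5 voters prefer C to A.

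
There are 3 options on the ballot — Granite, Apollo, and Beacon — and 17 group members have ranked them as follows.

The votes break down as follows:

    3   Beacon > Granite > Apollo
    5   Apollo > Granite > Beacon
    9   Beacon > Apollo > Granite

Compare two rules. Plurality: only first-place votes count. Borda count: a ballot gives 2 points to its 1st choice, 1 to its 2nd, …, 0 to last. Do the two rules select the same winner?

Yes

Plurality first-place counts: Granite 0, Apollo 5, Beacon 12 → Beacon.
Borda totals: Granite 8, Apollo 19, Beacon 24 → Beacon.
The two rules agree on Beacon.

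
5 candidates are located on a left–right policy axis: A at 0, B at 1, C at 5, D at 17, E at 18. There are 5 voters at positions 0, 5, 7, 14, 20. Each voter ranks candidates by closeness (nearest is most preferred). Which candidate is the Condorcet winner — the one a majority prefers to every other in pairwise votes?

With single-peaked preferences on a line, the Condorcet winner is the candidate closest to the median voter.
The median voter (position 7) is closest to C at 5.
Check: C vs D — voters closer to C: 3 of 5.

C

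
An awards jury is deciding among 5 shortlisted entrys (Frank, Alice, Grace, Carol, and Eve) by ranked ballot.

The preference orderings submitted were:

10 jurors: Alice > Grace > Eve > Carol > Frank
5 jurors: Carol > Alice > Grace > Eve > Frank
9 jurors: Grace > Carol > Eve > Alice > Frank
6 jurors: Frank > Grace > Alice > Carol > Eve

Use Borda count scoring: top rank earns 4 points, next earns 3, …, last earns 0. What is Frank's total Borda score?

Borda scores:
  Frank: 10·0 + 5·0 + 9·0 + 6·4 = 24
  Alice: 10·4 + 5·3 + 9·1 + 6·2 = 76
  Grace: 10·3 + 5·2 + 9·4 + 6·3 = 94
  Carol: 10·1 + 5·4 + 9·3 + 6·1 = 63
  Eve: 10·2 + 5·1 + 9·2 + 6·0 = 43

24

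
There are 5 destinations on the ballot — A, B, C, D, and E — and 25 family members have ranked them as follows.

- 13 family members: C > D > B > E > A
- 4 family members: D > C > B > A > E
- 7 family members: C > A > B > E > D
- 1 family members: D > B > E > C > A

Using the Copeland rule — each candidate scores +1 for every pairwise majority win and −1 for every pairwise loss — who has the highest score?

Pairwise results:
  A vs B: B wins 18–7.
  A vs C: C wins 25–0.
  A vs D: D wins 18–7.
  A vs E: E wins 14–11.
  B vs C: C wins 24–1.
  B vs D: D wins 18–7.
  B vs E: B wins 25–0.
  C vs D: C wins 20–5.
  C vs E: C wins 24–1.
  D vs E: D wins 18–7.
Copeland scores (wins − losses):
  A: 0 − 4 = -4
  B: 2 − 2 = 0
  C: 4 − 0 = 4
  D: 3 − 1 = 2
  E: 1 − 3 = -2
C has the best Copeland score.

C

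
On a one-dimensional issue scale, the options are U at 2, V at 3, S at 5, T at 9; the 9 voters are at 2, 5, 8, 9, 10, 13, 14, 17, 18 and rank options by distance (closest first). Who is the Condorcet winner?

T

With single-peaked preferences on a line, the Condorcet winner is the candidate closest to the median voter.
The median voter (position 10) is closest to T at 9.
Check: T vs V — voters closer to T: 7 of 9.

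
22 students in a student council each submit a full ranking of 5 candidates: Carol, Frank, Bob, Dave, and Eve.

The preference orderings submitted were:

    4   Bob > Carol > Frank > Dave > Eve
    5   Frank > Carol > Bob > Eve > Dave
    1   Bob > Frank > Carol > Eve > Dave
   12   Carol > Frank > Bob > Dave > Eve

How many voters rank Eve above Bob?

Ballots ranking Eve above Bob: 0.
Ballots ranking Bob above Eve: 4+5+1+12 = 22.
So 0 of 22 voters prefer Eve to Bob.

0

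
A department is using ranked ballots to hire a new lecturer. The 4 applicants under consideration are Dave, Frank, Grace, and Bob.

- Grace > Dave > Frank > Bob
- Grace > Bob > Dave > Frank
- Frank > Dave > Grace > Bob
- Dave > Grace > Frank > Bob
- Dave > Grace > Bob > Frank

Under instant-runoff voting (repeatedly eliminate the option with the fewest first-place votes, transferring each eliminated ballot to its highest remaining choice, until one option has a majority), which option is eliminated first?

Bob

Round 1: Dave 2, Grace 2, Frank 1, Bob 0. Bob has the fewest and is eliminated.
Round 2: Dave 2, Grace 2, Frank 1. Frank has the fewest and is eliminated.
Round 3: Dave 3, Grace 2. Dave has a majority.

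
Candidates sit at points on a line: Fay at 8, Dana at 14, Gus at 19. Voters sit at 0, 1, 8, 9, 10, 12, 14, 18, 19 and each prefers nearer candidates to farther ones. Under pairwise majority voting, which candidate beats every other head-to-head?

With single-peaked preferences on a line, the Condorcet winner is the candidate closest to the median voter.
The median voter (position 10) is closest to Fay at 8.
Check: Fay vs Dana — voters closer to Fay: 5 of 9.

Fay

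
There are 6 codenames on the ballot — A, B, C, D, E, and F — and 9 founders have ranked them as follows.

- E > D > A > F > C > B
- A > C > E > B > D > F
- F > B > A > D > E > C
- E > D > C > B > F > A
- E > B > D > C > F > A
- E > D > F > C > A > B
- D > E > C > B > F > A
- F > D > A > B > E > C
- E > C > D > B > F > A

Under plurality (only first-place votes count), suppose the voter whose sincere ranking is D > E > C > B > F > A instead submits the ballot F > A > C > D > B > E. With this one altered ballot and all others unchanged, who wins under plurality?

First-place totals with the altered ballot: A 1, B 0, C 0, D 0, E 5, F 3.
The winner is unchanged: still E.

E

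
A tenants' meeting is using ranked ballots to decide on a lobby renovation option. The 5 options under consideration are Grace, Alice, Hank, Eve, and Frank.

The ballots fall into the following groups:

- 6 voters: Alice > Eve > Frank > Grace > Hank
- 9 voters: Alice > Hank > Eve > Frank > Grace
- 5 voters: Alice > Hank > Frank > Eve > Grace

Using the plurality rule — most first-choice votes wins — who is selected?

Alice

First-place vote totals:
  Grace: 0
  Alice: 20
  Hank: 0
  Eve: 0
  Frank: 0
Alice has the most first-place votes.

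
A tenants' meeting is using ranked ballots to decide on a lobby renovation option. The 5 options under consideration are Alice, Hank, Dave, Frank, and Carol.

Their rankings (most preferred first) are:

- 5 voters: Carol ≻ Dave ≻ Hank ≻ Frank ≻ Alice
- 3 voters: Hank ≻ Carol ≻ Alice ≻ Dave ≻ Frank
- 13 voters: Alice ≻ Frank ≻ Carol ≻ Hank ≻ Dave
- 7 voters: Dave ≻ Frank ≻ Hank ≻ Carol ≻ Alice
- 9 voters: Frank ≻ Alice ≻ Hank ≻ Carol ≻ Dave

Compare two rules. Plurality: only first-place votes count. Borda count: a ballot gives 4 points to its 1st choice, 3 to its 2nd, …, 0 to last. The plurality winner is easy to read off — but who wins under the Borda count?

Frank

Plurality first-place counts: Alice 13, Hank 3, Dave 7, Frank 9, Carol 5 → Alice.
Borda totals: Alice 85, Hank 67, Dave 46, Frank 101, Carol 71 → Frank.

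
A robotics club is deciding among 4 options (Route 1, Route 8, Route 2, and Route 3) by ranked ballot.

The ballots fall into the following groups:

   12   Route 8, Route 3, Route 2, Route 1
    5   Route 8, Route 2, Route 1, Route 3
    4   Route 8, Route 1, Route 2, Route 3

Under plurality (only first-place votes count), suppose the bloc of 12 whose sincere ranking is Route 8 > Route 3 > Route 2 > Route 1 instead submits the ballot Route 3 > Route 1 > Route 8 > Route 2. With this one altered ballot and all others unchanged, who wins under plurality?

Route 3

First-place totals with the altered ballot: Route 1 0, Route 8 9, Route 2 0, Route 3 12.
The switch changes the winner from Route 8 to Route 3.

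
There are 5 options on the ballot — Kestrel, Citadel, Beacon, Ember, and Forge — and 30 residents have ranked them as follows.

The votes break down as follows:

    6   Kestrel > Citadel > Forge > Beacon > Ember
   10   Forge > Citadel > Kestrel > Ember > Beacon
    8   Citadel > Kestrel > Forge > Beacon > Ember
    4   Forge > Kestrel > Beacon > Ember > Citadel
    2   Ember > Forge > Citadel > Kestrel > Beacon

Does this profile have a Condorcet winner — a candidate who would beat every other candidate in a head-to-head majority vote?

Yes

Head-to-head results (30 voters total):
Kestrel vs Citadel: Citadel wins 20–10.
Kestrel vs Beacon: Kestrel wins 30–0.
Kestrel vs Ember: Kestrel wins 28–2.
Kestrel vs Forge: Forge wins 16–14.
Citadel vs Beacon: Citadel wins 26–4.
Citadel vs Ember: Citadel wins 24–6.
Citadel vs Forge: Forge wins 16–14.
Beacon vs Ember: Beacon wins 18–12.
Beacon vs Forge: Forge wins 30–0.
Ember vs Forge: Forge wins 28–2.
Forge beats each rival — Kestrel (16–14), Citadel (16–14), Beacon (30–0), Ember (28–2) — so Forge is the Condorcet winner.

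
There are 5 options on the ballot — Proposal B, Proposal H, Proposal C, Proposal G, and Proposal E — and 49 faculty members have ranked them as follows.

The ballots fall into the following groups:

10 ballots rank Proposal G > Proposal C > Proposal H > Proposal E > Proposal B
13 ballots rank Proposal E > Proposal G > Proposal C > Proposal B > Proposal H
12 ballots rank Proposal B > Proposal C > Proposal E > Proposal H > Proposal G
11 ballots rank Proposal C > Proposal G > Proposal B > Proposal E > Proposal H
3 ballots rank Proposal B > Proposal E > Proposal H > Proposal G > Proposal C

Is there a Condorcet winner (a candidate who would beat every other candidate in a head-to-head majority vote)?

No

Head-to-head results (49 voters total):
Proposal B vs Proposal H: Proposal B wins 39–10.
Proposal B vs Proposal C: Proposal C wins 34–15.
Proposal B vs Proposal G: Proposal G wins 34–15.
Proposal B vs Proposal E: Proposal B wins 26–23.
Proposal H vs Proposal C: Proposal C wins 46–3.
Proposal H vs Proposal G: Proposal G wins 34–15.
Proposal H vs Proposal E: Proposal E wins 39–10.
Proposal C vs Proposal G: Proposal G wins 26–23.
Proposal C vs Proposal E: Proposal C wins 33–16.
Proposal G vs Proposal E: Proposal E wins 28–21.
No candidate beats all others: Proposal B beats Proposal E beats Proposal G beats Proposal B, a majority cycle.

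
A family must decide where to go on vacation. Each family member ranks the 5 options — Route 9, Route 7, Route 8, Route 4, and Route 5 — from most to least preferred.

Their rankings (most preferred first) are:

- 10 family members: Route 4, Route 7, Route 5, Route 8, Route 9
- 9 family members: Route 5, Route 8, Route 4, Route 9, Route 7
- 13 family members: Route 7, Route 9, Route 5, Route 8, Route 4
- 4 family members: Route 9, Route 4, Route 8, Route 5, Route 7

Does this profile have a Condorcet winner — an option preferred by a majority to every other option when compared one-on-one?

No

Head-to-head results (36 voters total):
Route 9 vs Route 7: Route 7 wins 23–13.
Route 9 vs Route 8: Route 8 wins 19–17.
Route 9 vs Route 4: Route 4 wins 19–17.
Route 9 vs Route 5: Route 5 wins 19–17.
Route 7 vs Route 8: Route 7 wins 23–13.
Route 7 vs Route 4: Route 4 wins 23–13.
Route 7 vs Route 5: Route 7 wins 23–13.
Route 8 vs Route 4: Route 8 wins 22–14.
Route 8 vs Route 5: Route 5 wins 32–4.
Route 4 vs Route 5: Route 5 wins 22–14.
No candidate beats all others: Route 7 beats Route 8 beats Route 4 beats Route 7, a majority cycle.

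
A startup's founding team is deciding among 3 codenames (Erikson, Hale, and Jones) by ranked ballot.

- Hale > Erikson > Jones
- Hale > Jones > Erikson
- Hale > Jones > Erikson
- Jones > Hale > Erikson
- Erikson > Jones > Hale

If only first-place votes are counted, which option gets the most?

Hale

First-place vote totals:
  Erikson: 1
  Hale: 3
  Jones: 1
Hale has the most first-place votes.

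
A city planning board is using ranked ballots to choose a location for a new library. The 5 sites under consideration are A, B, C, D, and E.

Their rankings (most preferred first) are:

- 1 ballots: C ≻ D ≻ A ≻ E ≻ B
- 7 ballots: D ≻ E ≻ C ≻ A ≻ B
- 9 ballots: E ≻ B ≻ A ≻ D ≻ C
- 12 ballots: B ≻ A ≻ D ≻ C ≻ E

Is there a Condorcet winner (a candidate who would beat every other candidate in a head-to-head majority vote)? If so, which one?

Head-to-head results (29 voters total):
A vs B: B wins 21–8.
A vs C: A wins 21–8.
A vs D: A wins 21–8.
A vs E: E wins 16–13.
B vs C: B wins 21–8.
B vs D: B wins 21–8.
B vs E: E wins 17–12.
C vs D: D wins 28–1.
C vs E: E wins 16–13.
D vs E: D wins 20–9.
No candidate beats all others: A beats D beats E beats A, a majority cycle.

None — there is no Condorcet winner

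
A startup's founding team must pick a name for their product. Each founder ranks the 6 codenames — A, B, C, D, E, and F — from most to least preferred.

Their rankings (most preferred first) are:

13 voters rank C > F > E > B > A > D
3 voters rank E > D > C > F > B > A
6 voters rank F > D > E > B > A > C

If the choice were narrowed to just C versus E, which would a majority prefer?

C

Ballots ranking C above E: 13.
Ballots ranking E above C: 3+6 = 9.
C wins the head-to-head, 13–9.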